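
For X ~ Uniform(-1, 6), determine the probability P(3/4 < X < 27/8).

P(3/4 < X < 27/8) = ∫_{3/4}^{27/8} f(x) dx
where f(x) = \frac{1}{7}
= \frac{3}{8}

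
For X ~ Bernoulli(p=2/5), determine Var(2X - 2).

For X ~ Bernoulli(p=2/5):
Var(X) = \frac{6}{25}
Var(2X - 2) = (2)² × Var(X) = 4 × \frac{6}{25} = \frac{24}{25}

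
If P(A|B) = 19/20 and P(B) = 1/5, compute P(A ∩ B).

By definition, P(A|B) = P(A ∩ B) / P(B)
So P(A ∩ B) = P(A|B) × P(B)
= 19/20 × 1/5
= 19/100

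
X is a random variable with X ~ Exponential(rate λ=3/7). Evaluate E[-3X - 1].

For X ~ Exponential(rate λ=3/7):
E[X] = \frac{7}{3}
E[-3X - 1] = -3 × E[X] - 1 = -8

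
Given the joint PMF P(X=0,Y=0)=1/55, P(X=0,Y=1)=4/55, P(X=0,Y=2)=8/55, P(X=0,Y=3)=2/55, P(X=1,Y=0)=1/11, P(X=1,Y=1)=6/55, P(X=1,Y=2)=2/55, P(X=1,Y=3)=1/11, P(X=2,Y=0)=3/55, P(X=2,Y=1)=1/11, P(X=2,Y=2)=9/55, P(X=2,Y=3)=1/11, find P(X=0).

P(X=0) = P(X=0,Y=0) + P(X=0,Y=1) + P(X=0,Y=2) + P(X=0,Y=3)
= 1/55 + 4/55 + 8/55 + 2/55
= 3/11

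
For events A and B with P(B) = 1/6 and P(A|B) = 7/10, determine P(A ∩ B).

By definition, P(A|B) = P(A ∩ B) / P(B)
So P(A ∩ B) = P(A|B) × P(B)
= 7/10 × 1/6
= 7/60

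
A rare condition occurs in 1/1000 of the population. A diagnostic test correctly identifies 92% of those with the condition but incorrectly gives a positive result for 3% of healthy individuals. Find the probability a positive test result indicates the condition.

Let D = the rare event, + = positive/flagged.
P(D) = 1/1000
P(+|D) = 92/100 = 23/25
P(+|D') = 3/100
P(+) = P(+|D)P(D) + P(+|D')P(D')
     = \frac{23}{25} × \frac{1}{1000} + \frac{3}{100} × \frac{999}{1000}
     = \frac{3089}{100000}
P(D|+) = P(+|D)P(D)/P(+) = \frac{92}{3089}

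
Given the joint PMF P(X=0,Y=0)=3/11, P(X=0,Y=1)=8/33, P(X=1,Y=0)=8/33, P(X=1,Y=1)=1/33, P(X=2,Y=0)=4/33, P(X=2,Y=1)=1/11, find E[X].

First find marginal of X:
P(X=0) = 17/33
P(X=1) = 3/11
P(X=2) = 7/33
E[X] = 0 × 17/33 + 1 × 3/11 + 2 × 7/33 = 23/33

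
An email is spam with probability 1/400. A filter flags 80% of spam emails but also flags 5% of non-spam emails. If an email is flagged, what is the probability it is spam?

Let D = the rare event, + = positive/flagged.
P(D) = 1/400
P(+|D) = 80/100 = 4/5
P(+|D') = 5/100 = 1/20
P(+) = P(+|D)P(D) + P(+|D')P(D')
     = \frac{4}{5} × \frac{1}{400} + \frac{1}{20} × \frac{399}{400}
     = \frac{83}{1600}
P(D|+) = P(+|D)P(D)/P(+) = \frac{16}{415}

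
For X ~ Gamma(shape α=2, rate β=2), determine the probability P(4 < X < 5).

P(4 < X < 5) = ∫_{4}^{5} f(x) dx
where f(x) = 4 x e^{- 2 x}
= \frac{-11 + 9 e^{2}}{e^{10}}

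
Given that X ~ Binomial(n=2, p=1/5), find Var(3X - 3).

For X ~ Binomial(n=2, p=1/5):
Var(X) = \frac{8}{25}
Var(3X - 3) = (3)² × Var(X) = 9 × \frac{8}{25} = \frac{72}{25}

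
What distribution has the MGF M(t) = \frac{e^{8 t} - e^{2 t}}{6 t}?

The MGF M(t) = \frac{e^{8 t} - e^{2 t}}{6 t} is the standard form for the Uniform distribution.
Comparing with the known MGF formula identifies: Uniform(2, 8)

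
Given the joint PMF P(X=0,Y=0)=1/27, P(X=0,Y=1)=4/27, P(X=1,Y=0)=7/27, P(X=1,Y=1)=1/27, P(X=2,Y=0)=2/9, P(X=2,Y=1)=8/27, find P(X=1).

P(X=1) = P(X=1,Y=0) + P(X=1,Y=1)
= 7/27 + 1/27
= 8/27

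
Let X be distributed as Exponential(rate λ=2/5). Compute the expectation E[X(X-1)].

E[X(X-1)] = E[X² - X] = E[X²] - E[X]
E[X] = \frac{5}{2}
E[X²] = Var(X) + (E[X])² = \frac{25}{4} + (\frac{5}{2})² = \frac{25}{2}
E[X(X-1)] = \frac{25}{2} - \frac{5}{2} = 10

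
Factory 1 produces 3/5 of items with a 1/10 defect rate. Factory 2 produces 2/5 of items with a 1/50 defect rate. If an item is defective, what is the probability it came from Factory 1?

Using Bayes' theorem:
P(F1) = 3/5, P(D|F1) = 1/10
P(F2) = 2/5, P(D|F2) = 1/50
P(D) = P(D|F1)P(F1) + P(D|F2)P(F2)
     = \frac{17}{250}
P(F1|D) = P(D|F1)P(F1) / P(D)
= \frac{15}{17}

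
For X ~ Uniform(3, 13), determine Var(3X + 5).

For X ~ Uniform(3, 13):
Var(X) = \frac{25}{3}
Var(3X + 5) = (3)² × Var(X) = 9 × \frac{25}{3} = 75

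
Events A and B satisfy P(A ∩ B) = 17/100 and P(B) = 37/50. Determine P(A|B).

P(A|B) = P(A ∩ B) / P(B)
= (17/100) / (37/50)
= 17/74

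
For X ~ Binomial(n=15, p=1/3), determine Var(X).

For X ~ Binomial(n=15, p=1/3):
Var(X) = \frac{10}{3}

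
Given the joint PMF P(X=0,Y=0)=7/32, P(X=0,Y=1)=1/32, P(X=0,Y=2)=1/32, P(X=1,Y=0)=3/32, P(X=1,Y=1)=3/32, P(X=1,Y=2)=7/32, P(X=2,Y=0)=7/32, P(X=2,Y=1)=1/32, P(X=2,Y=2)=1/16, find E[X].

First find marginal of X:
P(X=0) = 9/32
P(X=1) = 13/32
P(X=2) = 5/16
E[X] = 0 × 9/32 + 1 × 13/32 + 2 × 5/16 = 33/32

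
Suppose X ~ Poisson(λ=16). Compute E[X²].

Using the identity E[X²] = Var(X) + (E[X])²:
E[X] = 16
Var(X) = 16
E[X²] = 16 + (16)²
= 272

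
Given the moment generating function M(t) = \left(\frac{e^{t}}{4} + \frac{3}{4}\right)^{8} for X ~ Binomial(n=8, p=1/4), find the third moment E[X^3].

To find E[X^3], compute M^(3)(0):
M^(1)(t) = 2 \left(\frac{e^{t}}{4} + \frac{3}{4}\right)^{7} e^{t}
M^(2)(t) = 2 \left(\frac{e^{t}}{4} + \frac{3}{4}\right)^{7} e^{t} + \frac{7 \left(\frac{e^{t}}{4} + \frac{3}{4}\right)^{6} e^{2 t}}{2}
M^(3)(t) = 2 \left(\frac{e^{t}}{4} + \frac{3}{4}\right)^{7} e^{t} + \frac{21 \left(\frac{e^{t}}{4} + \frac{3}{4}\right)^{6} e^{2 t}}{2} + \frac{21 \left(\frac{e^{t}}{4} + \frac{3}{4}\right)^{5} e^{3 t}}{4}
M^(3)(0) = \frac{71}{4}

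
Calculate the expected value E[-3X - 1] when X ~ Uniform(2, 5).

For X ~ Uniform(2, 5):
E[X] = \frac{7}{2}
E[-3X - 1] = -3 × E[X] - 1 = - \frac{23}{2}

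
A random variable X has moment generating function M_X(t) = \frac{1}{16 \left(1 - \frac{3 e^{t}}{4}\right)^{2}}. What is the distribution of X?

The MGF M(t) = \frac{1}{16 \left(1 - \frac{3 e^{t}}{4}\right)^{2}} is the standard form for the NegativeBinomial distribution.
Comparing with the known MGF formula identifies: NegBin(r=2, p=1/4), X = failures before r-th success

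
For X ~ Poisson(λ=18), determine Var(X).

For X ~ Poisson(λ=18):
Var(X) = 18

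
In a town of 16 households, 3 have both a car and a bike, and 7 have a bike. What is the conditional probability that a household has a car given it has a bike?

P(A ∩ B) = 3/16
P(B) = 7/16
P(A|B) = P(A ∩ B) / P(B) = (3/16) / (7/16) = 3/7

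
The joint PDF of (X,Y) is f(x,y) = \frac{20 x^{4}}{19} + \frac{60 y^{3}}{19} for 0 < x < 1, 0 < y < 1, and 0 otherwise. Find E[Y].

E[Y] = ∫_0^1 ∫_0^1 y × f(x,y) dx dy
= \frac{14}{19}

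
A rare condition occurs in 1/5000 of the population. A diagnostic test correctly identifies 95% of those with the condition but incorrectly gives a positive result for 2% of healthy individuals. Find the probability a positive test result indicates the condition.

Let D = the rare event, + = positive/flagged.
P(D) = 1/5000
P(+|D) = 95/100 = 19/20
P(+|D') = 2/100 = 1/50
P(+) = P(+|D)P(D) + P(+|D')P(D')
     = \frac{19}{20} × \frac{1}{5000} + \frac{1}{50} × \frac{4999}{5000}
     = \frac{10093}{500000}
P(D|+) = P(+|D)P(D)/P(+) = \frac{95}{10093}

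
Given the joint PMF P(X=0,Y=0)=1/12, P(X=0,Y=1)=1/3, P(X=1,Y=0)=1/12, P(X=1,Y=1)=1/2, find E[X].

First find marginal of X:
P(X=0) = 5/12
P(X=1) = 7/12
E[X] = 0 × 5/12 + 1 × 7/12 = 7/12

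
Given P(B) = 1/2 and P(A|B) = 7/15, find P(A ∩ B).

By definition, P(A|B) = P(A ∩ B) / P(B)
So P(A ∩ B) = P(A|B) × P(B)
= 7/15 × 1/2
= 7/30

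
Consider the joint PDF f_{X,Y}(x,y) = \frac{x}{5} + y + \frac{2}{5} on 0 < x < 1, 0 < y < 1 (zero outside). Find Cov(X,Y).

E[XY] = ∫∫ xy × f(x,y) dx dy = \frac{3}{10}
E[X] = \frac{31}{60}
E[Y] = \frac{7}{12}
Cov(X,Y) = E[XY] - E[X]E[Y] = - \frac{1}{720}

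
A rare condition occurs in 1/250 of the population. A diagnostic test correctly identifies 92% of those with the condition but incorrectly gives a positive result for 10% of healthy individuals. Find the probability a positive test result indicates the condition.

Let D = the rare event, + = positive/flagged.
P(D) = 1/250
P(+|D) = 92/100 = 23/25
P(+|D') = 10/100 = 1/10
P(+) = P(+|D)P(D) + P(+|D')P(D')
     = \frac{23}{25} × \frac{1}{250} + \frac{1}{10} × \frac{249}{250}
     = \frac{1291}{12500}
P(D|+) = P(+|D)P(D)/P(+) = \frac{46}{1291}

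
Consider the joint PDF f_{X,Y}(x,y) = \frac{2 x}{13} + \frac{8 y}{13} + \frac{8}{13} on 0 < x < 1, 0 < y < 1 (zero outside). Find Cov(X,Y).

E[XY] = ∫∫ xy × f(x,y) dx dy = \frac{11}{39}
E[X] = \frac{20}{39}
E[Y] = \frac{43}{78}
Cov(X,Y) = E[XY] - E[X]E[Y] = - \frac{1}{1521}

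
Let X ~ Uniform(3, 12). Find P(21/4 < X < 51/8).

P(21/4 < X < 51/8) = ∫_{21/4}^{51/8} f(x) dx
where f(x) = \frac{1}{9}
= \frac{1}{8}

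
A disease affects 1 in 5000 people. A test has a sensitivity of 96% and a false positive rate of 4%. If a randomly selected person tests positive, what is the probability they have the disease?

Let D = the rare event, + = positive/flagged.
P(D) = 1/5000
P(+|D) = 96/100 = 24/25
P(+|D') = 4/100 = 1/25
P(+) = P(+|D)P(D) + P(+|D')P(D')
     = \frac{24}{25} × \frac{1}{5000} + \frac{1}{25} × \frac{4999}{5000}
     = \frac{5023}{125000}
P(D|+) = P(+|D)P(D)/P(+) = \frac{24}{5023}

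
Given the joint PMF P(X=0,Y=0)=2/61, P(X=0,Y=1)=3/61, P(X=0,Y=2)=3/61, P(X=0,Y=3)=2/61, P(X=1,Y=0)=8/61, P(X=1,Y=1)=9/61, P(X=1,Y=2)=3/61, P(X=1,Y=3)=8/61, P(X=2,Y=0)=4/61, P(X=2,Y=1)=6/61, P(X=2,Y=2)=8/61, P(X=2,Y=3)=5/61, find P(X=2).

P(X=2) = P(X=2,Y=0) + P(X=2,Y=1) + P(X=2,Y=2) + P(X=2,Y=3)
= 4/61 + 6/61 + 8/61 + 5/61
= 23/61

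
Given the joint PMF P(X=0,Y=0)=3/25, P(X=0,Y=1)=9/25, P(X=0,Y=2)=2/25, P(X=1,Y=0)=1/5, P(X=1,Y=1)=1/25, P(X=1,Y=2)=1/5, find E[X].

First find marginal of X:
P(X=0) = 14/25
P(X=1) = 11/25
E[X] = 0 × 14/25 + 1 × 11/25 = 11/25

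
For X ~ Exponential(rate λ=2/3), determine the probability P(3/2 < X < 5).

P(3/2 < X < 5) = ∫_{3/2}^{5} f(x) dx
where f(x) = \frac{2 e^{- \frac{2 x}{3}}}{3}
= - \frac{1}{e^{\frac{10}{3}}} + e^{-1}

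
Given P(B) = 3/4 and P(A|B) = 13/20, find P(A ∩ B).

By definition, P(A|B) = P(A ∩ B) / P(B)
So P(A ∩ B) = P(A|B) × P(B)
= 13/20 × 3/4
= 39/80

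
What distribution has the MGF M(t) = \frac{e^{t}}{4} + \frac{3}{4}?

The MGF M(t) = \frac{e^{t}}{4} + \frac{3}{4} is the standard form for the Bernoulli distribution.
Comparing with the known MGF formula identifies: Bernoulli(p=1/4)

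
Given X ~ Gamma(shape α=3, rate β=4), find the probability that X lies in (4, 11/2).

P(4 < X < 11/2) = ∫_{4}^{11/2} f(x) dx
where f(x) = 32 x^{2} e^{- 4 x}
= \frac{5 \left(-53 + 29 e^{6}\right)}{e^{22}}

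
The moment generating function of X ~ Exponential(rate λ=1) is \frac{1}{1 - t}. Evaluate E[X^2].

To find E[X^2], compute M^(2)(0):
M^(1)(t) = \frac{1}{\left(1 - t\right)^{2}}
M^(2)(t) = \frac{2}{\left(1 - t\right)^{3}}
M^(2)(0) = 2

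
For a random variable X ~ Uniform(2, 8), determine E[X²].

Using the identity E[X²] = Var(X) + (E[X])²:
E[X] = 5
Var(X) = 3
E[X²] = 3 + (5)²
= 28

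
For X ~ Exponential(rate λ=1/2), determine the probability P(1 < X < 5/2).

P(1 < X < 5/2) = ∫_{1}^{5/2} f(x) dx
where f(x) = \frac{e^{- \frac{x}{2}}}{2}
= - \frac{1}{e^{\frac{5}{4}}} + e^{- \frac{1}{2}}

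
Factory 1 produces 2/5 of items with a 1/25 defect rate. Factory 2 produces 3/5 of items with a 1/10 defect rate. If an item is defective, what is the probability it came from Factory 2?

Using Bayes' theorem:
P(F1) = 2/5, P(D|F1) = 1/25
P(F2) = 3/5, P(D|F2) = 1/10
P(D) = P(D|F1)P(F1) + P(D|F2)P(F2)
     = \frac{19}{250}
P(F2|D) = P(D|F2)P(F2) / P(D)
= \frac{15}{19}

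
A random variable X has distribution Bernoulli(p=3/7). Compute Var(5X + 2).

For X ~ Bernoulli(p=3/7):
Var(X) = \frac{12}{49}
Var(5X + 2) = (5)² × Var(X) = 25 × \frac{12}{49} = \frac{300}{49}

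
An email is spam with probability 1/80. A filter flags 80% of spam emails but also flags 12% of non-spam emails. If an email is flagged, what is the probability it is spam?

Let D = the rare event, + = positive/flagged.
P(D) = 1/80
P(+|D) = 80/100 = 4/5
P(+|D') = 12/100 = 3/25
P(+) = P(+|D)P(D) + P(+|D')P(D')
     = \frac{4}{5} × \frac{1}{80} + \frac{3}{25} × \frac{79}{80}
     = \frac{257}{2000}
P(D|+) = P(+|D)P(D)/P(+) = \frac{20}{257}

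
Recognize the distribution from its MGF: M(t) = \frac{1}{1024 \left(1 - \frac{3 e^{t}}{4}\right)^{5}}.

The MGF M(t) = \frac{1}{1024 \left(1 - \frac{3 e^{t}}{4}\right)^{5}} is the standard form for the NegativeBinomial distribution.
Comparing with the known MGF formula identifies: NegBin(r=5, p=1/4), X = failures before r-th success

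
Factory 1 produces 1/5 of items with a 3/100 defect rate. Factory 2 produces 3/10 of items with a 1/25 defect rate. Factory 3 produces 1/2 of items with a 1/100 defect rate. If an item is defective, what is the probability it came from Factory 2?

Using Bayes' theorem:
P(F1) = 1/5, P(D|F1) = 3/100
P(F2) = 3/10, P(D|F2) = 1/25
P(F3) = 1/2, P(D|F3) = 1/100
P(D) = P(D|F1)P(F1) + P(D|F2)P(F2) + P(D|F3)P(F3)
     = \frac{23}{1000}
P(F2|D) = P(D|F2)P(F2) / P(D)
= \frac{12}{23}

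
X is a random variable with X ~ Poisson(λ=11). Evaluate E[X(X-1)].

E[X(X-1)] = E[X² - X] = E[X²] - E[X]
E[X] = 11
E[X²] = Var(X) + (E[X])² = 11 + (11)² = 132
E[X(X-1)] = 132 - 11 = 121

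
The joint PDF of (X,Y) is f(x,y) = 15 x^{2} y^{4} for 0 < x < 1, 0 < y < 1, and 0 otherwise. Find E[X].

E[X] = ∫_0^1 ∫_0^1 x × f(x,y) dy dx
= ∫_0^1 ∫_0^1 x × (15 x^{2} y^{4}) dy dx
= \frac{3}{4}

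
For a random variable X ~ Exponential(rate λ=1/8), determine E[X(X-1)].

E[X(X-1)] = E[X² - X] = E[X²] - E[X]
E[X] = 8
E[X²] = Var(X) + (E[X])² = 64 + (8)² = 128
E[X(X-1)] = 128 - 8 = 120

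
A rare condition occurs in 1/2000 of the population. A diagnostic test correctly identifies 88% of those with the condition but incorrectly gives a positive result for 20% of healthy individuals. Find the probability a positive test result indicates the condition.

Let D = the rare event, + = positive/flagged.
P(D) = 1/2000
P(+|D) = 88/100 = 22/25
P(+|D') = 20/100 = 1/5
P(+) = P(+|D)P(D) + P(+|D')P(D')
     = \frac{22}{25} × \frac{1}{2000} + \frac{1}{5} × \frac{1999}{2000}
     = \frac{10017}{50000}
P(D|+) = P(+|D)P(D)/P(+) = \frac{22}{10017}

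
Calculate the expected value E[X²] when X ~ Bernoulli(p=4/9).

Using the identity E[X²] = Var(X) + (E[X])²:
E[X] = \frac{4}{9}
Var(X) = \frac{20}{81}
E[X²] = \frac{20}{81} + (\frac{4}{9})²
= \frac{4}{9}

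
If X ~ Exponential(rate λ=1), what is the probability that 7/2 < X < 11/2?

P(7/2 < X < 11/2) = ∫_{7/2}^{11/2} f(x) dx
where f(x) = e^{- x}
= - \frac{1 - e^{2}}{e^{\frac{11}{2}}}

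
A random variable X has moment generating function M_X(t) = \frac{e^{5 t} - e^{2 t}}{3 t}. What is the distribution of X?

The MGF M(t) = \frac{e^{5 t} - e^{2 t}}{3 t} is the standard form for the Uniform distribution.
Comparing with the known MGF formula identifies: Uniform(2, 5)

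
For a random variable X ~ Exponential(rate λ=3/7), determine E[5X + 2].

For X ~ Exponential(rate λ=3/7):
E[X] = \frac{7}{3}
E[5X + 2] = 5 × E[X] + 2 = \frac{41}{3}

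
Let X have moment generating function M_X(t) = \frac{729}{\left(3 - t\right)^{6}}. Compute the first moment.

To find E[X], compute M^(1)(0):
M^(1)(t) = \frac{4374}{\left(3 - t\right)^{7}}
M^(1)(0) = 2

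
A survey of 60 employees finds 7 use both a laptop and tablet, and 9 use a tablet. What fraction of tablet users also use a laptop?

P(A ∩ B) = 7/60
P(B) = 9/60 = 3/20
P(A|B) = P(A ∩ B) / P(B) = (7/60) / (3/20) = 7/9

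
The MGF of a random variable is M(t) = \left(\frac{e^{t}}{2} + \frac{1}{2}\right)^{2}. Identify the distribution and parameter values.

The MGF M(t) = \left(\frac{e^{t}}{2} + \frac{1}{2}\right)^{2} is the standard form for the Binomial distribution.
Comparing with the known MGF formula identifies: Binomial(n=2, p=1/2)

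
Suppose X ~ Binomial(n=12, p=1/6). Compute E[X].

For X ~ Binomial(n=12, p=1/6), the expected value is:
E[X] = 2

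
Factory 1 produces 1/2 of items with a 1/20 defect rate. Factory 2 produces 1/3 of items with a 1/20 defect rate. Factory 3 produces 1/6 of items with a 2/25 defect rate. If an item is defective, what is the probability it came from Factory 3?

Using Bayes' theorem:
P(F1) = 1/2, P(D|F1) = 1/20
P(F2) = 1/3, P(D|F2) = 1/20
P(F3) = 1/6, P(D|F3) = 2/25
P(D) = P(D|F1)P(F1) + P(D|F2)P(F2) + P(D|F3)P(F3)
     = \frac{11}{200}
P(F3|D) = P(D|F3)P(F3) / P(D)
= \frac{8}{33}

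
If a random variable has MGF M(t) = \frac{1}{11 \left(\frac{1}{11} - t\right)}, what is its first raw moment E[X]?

To find E[X], compute M^(1)(0):
M^(1)(t) = \frac{1}{11 \left(\frac{1}{11} - t\right)^{2}}
M^(1)(0) = 11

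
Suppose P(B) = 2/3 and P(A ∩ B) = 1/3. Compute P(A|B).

P(A|B) = P(A ∩ B) / P(B)
= (1/3) / (2/3)
= 1/2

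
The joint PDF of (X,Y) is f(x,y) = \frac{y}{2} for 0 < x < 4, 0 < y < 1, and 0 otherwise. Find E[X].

f_X(x) = ∫_0^1 \frac{y}{2} dy = \frac{1}{4}
E[X] = ∫_0^4 x × (\frac{1}{4}) dx = 2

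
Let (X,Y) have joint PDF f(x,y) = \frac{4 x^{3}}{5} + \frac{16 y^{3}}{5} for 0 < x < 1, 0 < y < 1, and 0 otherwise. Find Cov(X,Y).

E[XY] = ∫∫ xy × f(x,y) dx dy = \frac{2}{5}
E[X] = \frac{14}{25}
E[Y] = \frac{37}{50}
Cov(X,Y) = E[XY] - E[X]E[Y] = - \frac{9}{625}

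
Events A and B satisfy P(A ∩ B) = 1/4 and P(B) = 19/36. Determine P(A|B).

P(A|B) = P(A ∩ B) / P(B)
= (1/4) / (19/36)
= 9/19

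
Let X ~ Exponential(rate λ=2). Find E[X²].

Using the identity E[X²] = Var(X) + (E[X])²:
E[X] = \frac{1}{2}
Var(X) = \frac{1}{4}
E[X²] = \frac{1}{4} + (\frac{1}{2})²
= \frac{1}{2}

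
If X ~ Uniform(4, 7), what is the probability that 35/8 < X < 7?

P(35/8 < X < 7) = ∫_{35/8}^{7} f(x) dx
where f(x) = \frac{1}{3}
= \frac{7}{8}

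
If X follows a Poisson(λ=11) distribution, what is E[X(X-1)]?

E[X(X-1)] = E[X² - X] = E[X²] - E[X]
E[X] = 11
E[X²] = Var(X) + (E[X])² = 11 + (11)² = 132
E[X(X-1)] = 132 - 11 = 121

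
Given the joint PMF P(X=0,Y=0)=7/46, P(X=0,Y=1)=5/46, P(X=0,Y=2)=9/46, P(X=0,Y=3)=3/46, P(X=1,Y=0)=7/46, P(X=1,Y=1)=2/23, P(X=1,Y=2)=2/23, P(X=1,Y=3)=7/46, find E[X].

First find marginal of X:
P(X=0) = 12/23
P(X=1) = 11/23
E[X] = 0 × 12/23 + 1 × 11/23 = 11/23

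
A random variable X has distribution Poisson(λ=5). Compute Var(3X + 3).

For X ~ Poisson(λ=5):
Var(X) = 5
Var(3X + 3) = (3)² × Var(X) = 9 × 5 = 45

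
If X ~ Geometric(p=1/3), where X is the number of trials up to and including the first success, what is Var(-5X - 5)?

For X ~ Geometric(p=1/3), where X is the number of trials up to and including the first success:
Var(X) = 6
Var(-5X - 5) = (-5)² × Var(X) = 25 × 6 = 150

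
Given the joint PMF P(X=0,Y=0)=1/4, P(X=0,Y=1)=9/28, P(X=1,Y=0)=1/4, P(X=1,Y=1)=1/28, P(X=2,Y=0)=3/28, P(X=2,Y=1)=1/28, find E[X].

First find marginal of X:
P(X=0) = 4/7
P(X=1) = 2/7
P(X=2) = 1/7
E[X] = 0 × 4/7 + 1 × 2/7 + 2 × 1/7 = 4/7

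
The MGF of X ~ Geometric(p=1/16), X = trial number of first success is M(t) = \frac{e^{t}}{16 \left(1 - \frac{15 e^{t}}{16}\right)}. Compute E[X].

To find E[X], compute M^(1)(0):
M^(1)(t) = \frac{e^{t}}{16 \left(1 - \frac{15 e^{t}}{16}\right)} + \frac{15 e^{2 t}}{256 \left(1 - \frac{15 e^{t}}{16}\right)^{2}}
M^(1)(0) = 16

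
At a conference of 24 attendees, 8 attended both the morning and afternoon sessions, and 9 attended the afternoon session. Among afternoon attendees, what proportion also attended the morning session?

P(A ∩ B) = 8/24 = 1/3
P(B) = 9/24 = 3/8
P(A|B) = P(A ∩ B) / P(B) = (1/3) / (3/8) = 8/9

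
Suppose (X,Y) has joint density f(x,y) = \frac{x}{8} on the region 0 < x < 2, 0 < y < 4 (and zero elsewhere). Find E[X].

f_X(x) = ∫_0^4 \frac{x}{8} dy = \frac{x}{2}
E[X] = ∫_0^2 x × (\frac{x}{2}) dx = \frac{4}{3}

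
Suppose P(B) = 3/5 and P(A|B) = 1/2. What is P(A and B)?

By definition, P(A|B) = P(A ∩ B) / P(B)
So P(A ∩ B) = P(A|B) × P(B)
= 1/2 × 3/5
= 3/10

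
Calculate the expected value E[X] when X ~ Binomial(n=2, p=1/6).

For X ~ Binomial(n=2, p=1/6), the expected value is:
E[X] = \frac{1}{3}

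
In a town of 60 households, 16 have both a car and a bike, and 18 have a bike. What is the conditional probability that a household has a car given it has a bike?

P(A ∩ B) = 16/60 = 4/15
P(B) = 18/60 = 3/10
P(A|B) = P(A ∩ B) / P(B) = (4/15) / (3/10) = 8/9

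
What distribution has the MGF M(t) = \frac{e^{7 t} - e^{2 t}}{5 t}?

The MGF M(t) = \frac{e^{7 t} - e^{2 t}}{5 t} is the standard form for the Uniform distribution.
Comparing with the known MGF formula identifies: Uniform(2, 7)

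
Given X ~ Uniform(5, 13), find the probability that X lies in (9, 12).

P(9 < X < 12) = ∫_{9}^{12} f(x) dx
where f(x) = \frac{1}{8}
= \frac{3}{8}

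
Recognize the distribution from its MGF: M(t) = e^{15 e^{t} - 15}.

The MGF M(t) = e^{15 e^{t} - 15} is the standard form for the Poisson distribution.
Comparing with the known MGF formula identifies: Poisson(λ=15)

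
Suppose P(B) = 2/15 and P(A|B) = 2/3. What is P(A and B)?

By definition, P(A|B) = P(A ∩ B) / P(B)
So P(A ∩ B) = P(A|B) × P(B)
= 2/3 × 2/15
= 4/45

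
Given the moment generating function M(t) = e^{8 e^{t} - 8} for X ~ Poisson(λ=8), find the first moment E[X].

To find E[X], compute M^(1)(0):
M^(1)(t) = 8 e^{t} e^{8 e^{t} - 8}
M^(1)(0) = 8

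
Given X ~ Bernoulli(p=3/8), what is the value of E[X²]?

Using the identity E[X²] = Var(X) + (E[X])²:
E[X] = \frac{3}{8}
Var(X) = \frac{15}{64}
E[X²] = \frac{15}{64} + (\frac{3}{8})²
= \frac{3}{8}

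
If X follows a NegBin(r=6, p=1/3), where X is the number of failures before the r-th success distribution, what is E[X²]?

Using the identity E[X²] = Var(X) + (E[X])²:
E[X] = 12
Var(X) = 36
E[X²] = 36 + (12)²
= 180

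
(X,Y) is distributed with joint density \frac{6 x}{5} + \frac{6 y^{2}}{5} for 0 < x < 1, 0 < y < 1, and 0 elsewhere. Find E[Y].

E[Y] = ∫_0^1 ∫_0^1 y × f(x,y) dx dy
= \frac{3}{5}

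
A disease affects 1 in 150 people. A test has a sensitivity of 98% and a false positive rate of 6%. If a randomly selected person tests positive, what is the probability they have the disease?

Let D = the rare event, + = positive/flagged.
P(D) = 1/150
P(+|D) = 98/100 = 49/50
P(+|D') = 6/100 = 3/50
P(+) = P(+|D)P(D) + P(+|D')P(D')
     = \frac{49}{50} × \frac{1}{150} + \frac{3}{50} × \frac{149}{150}
     = \frac{124}{1875}
P(D|+) = P(+|D)P(D)/P(+) = \frac{49}{496}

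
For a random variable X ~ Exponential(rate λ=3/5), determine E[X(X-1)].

E[X(X-1)] = E[X² - X] = E[X²] - E[X]
E[X] = \frac{5}{3}
E[X²] = Var(X) + (E[X])² = \frac{25}{9} + (\frac{5}{3})² = \frac{50}{9}
E[X(X-1)] = \frac{50}{9} - \frac{5}{3} = \frac{35}{9}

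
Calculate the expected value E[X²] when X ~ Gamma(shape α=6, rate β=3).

Using the identity E[X²] = Var(X) + (E[X])²:
E[X] = 2
Var(X) = \frac{2}{3}
E[X²] = \frac{2}{3} + (2)²
= \frac{14}{3}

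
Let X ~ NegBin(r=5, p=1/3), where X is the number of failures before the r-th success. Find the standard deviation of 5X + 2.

For X ~ NegBin(r=5, p=1/3), where X is the number of failures before the r-th success:
Var(X) = 30
SD(X) = √(Var(X)) = √(30) = \sqrt{30}
SD(5X + 2) = |5| × SD(X) = 5 × \sqrt{30} = 5 \sqrt{30}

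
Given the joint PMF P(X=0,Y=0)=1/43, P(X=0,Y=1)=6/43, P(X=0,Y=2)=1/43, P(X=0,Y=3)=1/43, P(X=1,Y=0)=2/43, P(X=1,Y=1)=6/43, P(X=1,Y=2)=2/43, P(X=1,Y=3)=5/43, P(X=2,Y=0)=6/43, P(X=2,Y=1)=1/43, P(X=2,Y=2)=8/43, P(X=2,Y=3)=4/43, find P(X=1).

P(X=1) = P(X=1,Y=0) + P(X=1,Y=1) + P(X=1,Y=2) + P(X=1,Y=3)
= 2/43 + 6/43 + 2/43 + 5/43
= 15/43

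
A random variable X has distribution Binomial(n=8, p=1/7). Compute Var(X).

For X ~ Binomial(n=8, p=1/7):
Var(X) = \frac{48}{49}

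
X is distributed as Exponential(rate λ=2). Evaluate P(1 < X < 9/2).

P(1 < X < 9/2) = ∫_{1}^{9/2} f(x) dx
where f(x) = 2 e^{- 2 x}
= - \frac{1 - e^{7}}{e^{9}}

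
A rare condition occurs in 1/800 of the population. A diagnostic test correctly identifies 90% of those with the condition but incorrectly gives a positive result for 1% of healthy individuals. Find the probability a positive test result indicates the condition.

Let D = the rare event, + = positive/flagged.
P(D) = 1/800
P(+|D) = 90/100 = 9/10
P(+|D') = 1/100
P(+) = P(+|D)P(D) + P(+|D')P(D')
     = \frac{9}{10} × \frac{1}{800} + \frac{1}{100} × \frac{799}{800}
     = \frac{889}{80000}
P(D|+) = P(+|D)P(D)/P(+) = \frac{90}{889}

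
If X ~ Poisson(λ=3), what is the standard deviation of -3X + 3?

For X ~ Poisson(λ=3):
Var(X) = 3
SD(X) = √(Var(X)) = √(3) = \sqrt{3}
SD(-3X + 3) = |-3| × SD(X) = 3 × \sqrt{3} = 3 \sqrt{3}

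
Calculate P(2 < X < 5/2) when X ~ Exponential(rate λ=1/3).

P(2 < X < 5/2) = ∫_{2}^{5/2} f(x) dx
where f(x) = \frac{e^{- \frac{x}{3}}}{3}
= - \frac{1}{e^{\frac{5}{6}}} + e^{- \frac{2}{3}}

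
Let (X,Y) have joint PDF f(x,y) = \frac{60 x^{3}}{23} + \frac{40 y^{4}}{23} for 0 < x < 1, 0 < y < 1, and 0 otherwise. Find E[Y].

E[Y] = ∫_0^1 ∫_0^1 y × f(x,y) dx dy
= \frac{85}{138}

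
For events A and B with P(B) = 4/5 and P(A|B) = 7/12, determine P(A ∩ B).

By definition, P(A|B) = P(A ∩ B) / P(B)
So P(A ∩ B) = P(A|B) × P(B)
= 7/12 × 4/5
= 7/15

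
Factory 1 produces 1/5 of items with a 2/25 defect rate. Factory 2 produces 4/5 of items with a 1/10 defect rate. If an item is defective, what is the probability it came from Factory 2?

Using Bayes' theorem:
P(F1) = 1/5, P(D|F1) = 2/25
P(F2) = 4/5, P(D|F2) = 1/10
P(D) = P(D|F1)P(F1) + P(D|F2)P(F2)
     = \frac{12}{125}
P(F2|D) = P(D|F2)P(F2) / P(D)
= \frac{5}{6}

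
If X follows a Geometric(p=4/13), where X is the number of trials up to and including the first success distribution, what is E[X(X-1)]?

E[X(X-1)] = E[X² - X] = E[X²] - E[X]
E[X] = \frac{13}{4}
E[X²] = Var(X) + (E[X])² = \frac{117}{16} + (\frac{13}{4})² = \frac{143}{8}
E[X(X-1)] = \frac{143}{8} - \frac{13}{4} = \frac{117}{8}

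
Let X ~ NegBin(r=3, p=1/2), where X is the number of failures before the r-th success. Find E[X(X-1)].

E[X(X-1)] = E[X² - X] = E[X²] - E[X]
E[X] = 3
E[X²] = Var(X) + (E[X])² = 6 + (3)² = 15
E[X(X-1)] = 15 - 3 = 12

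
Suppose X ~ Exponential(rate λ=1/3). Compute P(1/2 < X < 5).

P(1/2 < X < 5) = ∫_{1/2}^{5} f(x) dx
where f(x) = \frac{e^{- \frac{x}{3}}}{3}
= - \frac{1}{e^{\frac{5}{3}}} + e^{- \frac{1}{6}}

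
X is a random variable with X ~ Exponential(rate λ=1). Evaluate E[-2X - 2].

For X ~ Exponential(rate λ=1):
E[X] = 1
E[-2X - 2] = -2 × E[X] - 2 = -4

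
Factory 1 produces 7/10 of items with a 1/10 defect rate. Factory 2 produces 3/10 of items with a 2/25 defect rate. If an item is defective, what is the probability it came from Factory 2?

Using Bayes' theorem:
P(F1) = 7/10, P(D|F1) = 1/10
P(F2) = 3/10, P(D|F2) = 2/25
P(D) = P(D|F1)P(F1) + P(D|F2)P(F2)
     = \frac{47}{500}
P(F2|D) = P(D|F2)P(F2) / P(D)
= \frac{12}{47}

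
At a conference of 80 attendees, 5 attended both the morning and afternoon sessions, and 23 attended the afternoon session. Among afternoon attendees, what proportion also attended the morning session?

P(A ∩ B) = 5/80 = 1/16
P(B) = 23/80
P(A|B) = P(A ∩ B) / P(B) = (1/16) / (23/80) = 5/23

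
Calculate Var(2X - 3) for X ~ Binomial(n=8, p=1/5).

For X ~ Binomial(n=8, p=1/5):
Var(X) = \frac{32}{25}
Var(2X - 3) = (2)² × Var(X) = 4 × \frac{32}{25} = \frac{128}{25}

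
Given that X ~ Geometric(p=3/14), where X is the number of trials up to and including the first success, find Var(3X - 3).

For X ~ Geometric(p=3/14), where X is the number of trials up to and including the first success:
Var(X) = \frac{154}{9}
Var(3X - 3) = (3)² × Var(X) = 9 × \frac{154}{9} = 154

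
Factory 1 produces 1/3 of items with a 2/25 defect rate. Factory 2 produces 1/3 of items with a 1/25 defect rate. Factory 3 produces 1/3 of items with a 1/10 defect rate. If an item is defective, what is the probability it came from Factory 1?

Using Bayes' theorem:
P(F1) = 1/3, P(D|F1) = 2/25
P(F2) = 1/3, P(D|F2) = 1/25
P(F3) = 1/3, P(D|F3) = 1/10
P(D) = P(D|F1)P(F1) + P(D|F2)P(F2) + P(D|F3)P(F3)
     = \frac{11}{150}
P(F1|D) = P(D|F1)P(F1) / P(D)
= \frac{4}{11}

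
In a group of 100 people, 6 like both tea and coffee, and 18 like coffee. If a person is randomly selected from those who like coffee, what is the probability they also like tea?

P(A ∩ B) = 6/100 = 3/50
P(B) = 18/100 = 9/50
P(A|B) = P(A ∩ B) / P(B) = (3/50) / (9/50) = 1/3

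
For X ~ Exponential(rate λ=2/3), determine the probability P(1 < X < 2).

P(1 < X < 2) = ∫_{1}^{2} f(x) dx
where f(x) = \frac{2 e^{- \frac{2 x}{3}}}{3}
= - \frac{1 - e^{\frac{2}{3}}}{e^{\frac{4}{3}}}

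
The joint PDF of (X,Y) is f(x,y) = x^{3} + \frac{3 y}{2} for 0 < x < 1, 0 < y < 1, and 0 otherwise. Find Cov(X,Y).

E[XY] = ∫∫ xy × f(x,y) dx dy = \frac{7}{20}
E[X] = \frac{23}{40}
E[Y] = \frac{5}{8}
Cov(X,Y) = E[XY] - E[X]E[Y] = - \frac{3}{320}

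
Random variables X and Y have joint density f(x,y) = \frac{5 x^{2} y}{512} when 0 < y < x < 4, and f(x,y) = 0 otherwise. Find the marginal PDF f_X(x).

f_X(x) = ∫_0^x \frac{5 x^{2} y}{512} dy = \frac{5 x^{4}}{1024}
for 0 < x < 4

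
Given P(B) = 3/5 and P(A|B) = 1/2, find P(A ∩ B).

By definition, P(A|B) = P(A ∩ B) / P(B)
So P(A ∩ B) = P(A|B) × P(B)
= 1/2 × 3/5
= 3/10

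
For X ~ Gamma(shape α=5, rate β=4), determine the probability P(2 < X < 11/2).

P(2 < X < 11/2) = ∫_{2}^{11/2} f(x) dx
where f(x) = \frac{128 x^{4} e^{- 4 x}}{3}
= \frac{-35401 + 891 e^{14}}{3 e^{22}}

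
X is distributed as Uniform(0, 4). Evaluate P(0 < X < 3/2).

P(0 < X < 3/2) = ∫_{0}^{3/2} f(x) dx
where f(x) = \frac{1}{4}
= \frac{3}{8}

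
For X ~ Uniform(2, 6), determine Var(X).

For X ~ Uniform(2, 6):
Var(X) = \frac{4}{3}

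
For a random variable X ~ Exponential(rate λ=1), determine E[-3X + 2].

For X ~ Exponential(rate λ=1):
E[X] = 1
E[-3X + 2] = -3 × E[X] + 2 = -1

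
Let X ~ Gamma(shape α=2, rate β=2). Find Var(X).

For X ~ Gamma(shape α=2, rate β=2):
Var(X) = \frac{1}{2}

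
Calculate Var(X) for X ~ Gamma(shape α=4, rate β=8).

For X ~ Gamma(shape α=4, rate β=8):
Var(X) = \frac{1}{16}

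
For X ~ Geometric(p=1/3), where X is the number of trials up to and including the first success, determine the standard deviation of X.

For X ~ Geometric(p=1/3), where X is the number of trials up to and including the first success:
Var(X) = 6
SD(X) = √(Var(X)) = √(6) = \sqrt{6}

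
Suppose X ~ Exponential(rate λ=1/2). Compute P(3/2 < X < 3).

P(3/2 < X < 3) = ∫_{3/2}^{3} f(x) dx
where f(x) = \frac{e^{- \frac{x}{2}}}{2}
= - \frac{1}{e^{\frac{3}{2}}} + e^{- \frac{3}{4}}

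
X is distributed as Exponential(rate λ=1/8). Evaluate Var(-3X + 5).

For X ~ Exponential(rate λ=1/8):
Var(X) = 64
Var(-3X + 5) = (-3)² × Var(X) = 9 × 64 = 576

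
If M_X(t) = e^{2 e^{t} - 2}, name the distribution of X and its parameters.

The MGF M(t) = e^{2 e^{t} - 2} is the standard form for the Poisson distribution.
Comparing with the known MGF formula identifies: Poisson(λ=2)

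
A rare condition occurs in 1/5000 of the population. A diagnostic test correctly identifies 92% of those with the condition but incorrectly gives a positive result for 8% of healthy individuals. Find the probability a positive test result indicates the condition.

Let D = the rare event, + = positive/flagged.
P(D) = 1/5000
P(+|D) = 92/100 = 23/25
P(+|D') = 8/100 = 2/25
P(+) = P(+|D)P(D) + P(+|D')P(D')
     = \frac{23}{25} × \frac{1}{5000} + \frac{2}{25} × \frac{4999}{5000}
     = \frac{10021}{125000}
P(D|+) = P(+|D)P(D)/P(+) = \frac{23}{10021}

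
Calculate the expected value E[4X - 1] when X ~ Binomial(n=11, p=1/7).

For X ~ Binomial(n=11, p=1/7):
E[X] = \frac{11}{7}
E[4X - 1] = 4 × E[X] - 1 = \frac{37}{7}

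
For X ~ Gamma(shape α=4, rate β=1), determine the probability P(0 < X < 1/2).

P(0 < X < 1/2) = ∫_{0}^{1/2} f(x) dx
where f(x) = \frac{x^{3} e^{- x}}{6}
= 1 - \frac{79}{48 e^{\frac{1}{2}}}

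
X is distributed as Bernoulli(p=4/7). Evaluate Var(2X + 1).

For X ~ Bernoulli(p=4/7):
Var(X) = \frac{12}{49}
Var(2X + 1) = (2)² × Var(X) = 4 × \frac{12}{49} = \frac{48}{49}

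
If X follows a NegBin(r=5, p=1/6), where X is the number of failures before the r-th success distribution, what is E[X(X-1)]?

E[X(X-1)] = E[X² - X] = E[X²] - E[X]
E[X] = 25
E[X²] = Var(X) + (E[X])² = 150 + (25)² = 775
E[X(X-1)] = 775 - 25 = 750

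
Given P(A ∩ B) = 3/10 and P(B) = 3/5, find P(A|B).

P(A|B) = P(A ∩ B) / P(B)
= (3/10) / (3/5)
= 1/2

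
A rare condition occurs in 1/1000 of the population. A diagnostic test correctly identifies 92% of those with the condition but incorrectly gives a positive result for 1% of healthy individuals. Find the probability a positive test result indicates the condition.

Let D = the rare event, + = positive/flagged.
P(D) = 1/1000
P(+|D) = 92/100 = 23/25
P(+|D') = 1/100
P(+) = P(+|D)P(D) + P(+|D')P(D')
     = \frac{23}{25} × \frac{1}{1000} + \frac{1}{100} × \frac{999}{1000}
     = \frac{1091}{100000}
P(D|+) = P(+|D)P(D)/P(+) = \frac{92}{1091}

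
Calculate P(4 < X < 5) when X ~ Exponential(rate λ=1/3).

P(4 < X < 5) = ∫_{4}^{5} f(x) dx
where f(x) = \frac{e^{- \frac{x}{3}}}{3}
= - \frac{1 - e^{\frac{1}{3}}}{e^{\frac{5}{3}}}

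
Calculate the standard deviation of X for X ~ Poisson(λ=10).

For X ~ Poisson(λ=10):
Var(X) = 10
SD(X) = √(Var(X)) = √(10) = \sqrt{10}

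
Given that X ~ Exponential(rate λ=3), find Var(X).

For X ~ Exponential(rate λ=3):
Var(X) = \frac{1}{9}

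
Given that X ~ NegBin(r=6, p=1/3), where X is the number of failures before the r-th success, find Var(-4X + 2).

For X ~ NegBin(r=6, p=1/3), where X is the number of failures before the r-th success:
Var(X) = 36
Var(-4X + 2) = (-4)² × Var(X) = 16 × 36 = 576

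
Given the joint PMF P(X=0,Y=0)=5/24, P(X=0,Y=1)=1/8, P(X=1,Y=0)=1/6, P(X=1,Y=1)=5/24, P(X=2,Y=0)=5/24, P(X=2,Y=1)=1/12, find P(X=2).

P(X=2) = P(X=2,Y=0) + P(X=2,Y=1)
= 5/24 + 1/12
= 7/24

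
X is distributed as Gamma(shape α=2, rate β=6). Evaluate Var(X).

For X ~ Gamma(shape α=2, rate β=6):
Var(X) = \frac{1}{18}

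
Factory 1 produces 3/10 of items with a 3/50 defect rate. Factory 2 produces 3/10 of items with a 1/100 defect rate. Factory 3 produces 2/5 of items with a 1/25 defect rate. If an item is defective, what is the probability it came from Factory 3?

Using Bayes' theorem:
P(F1) = 3/10, P(D|F1) = 3/50
P(F2) = 3/10, P(D|F2) = 1/100
P(F3) = 2/5, P(D|F3) = 1/25
P(D) = P(D|F1)P(F1) + P(D|F2)P(F2) + P(D|F3)P(F3)
     = \frac{37}{1000}
P(F3|D) = P(D|F3)P(F3) / P(D)
= \frac{16}{37}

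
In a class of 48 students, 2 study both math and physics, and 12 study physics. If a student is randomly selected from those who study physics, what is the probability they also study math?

P(A ∩ B) = 2/48 = 1/24
P(B) = 12/48 = 1/4
P(A|B) = P(A ∩ B) / P(B) = (1/24) / (1/4) = 1/6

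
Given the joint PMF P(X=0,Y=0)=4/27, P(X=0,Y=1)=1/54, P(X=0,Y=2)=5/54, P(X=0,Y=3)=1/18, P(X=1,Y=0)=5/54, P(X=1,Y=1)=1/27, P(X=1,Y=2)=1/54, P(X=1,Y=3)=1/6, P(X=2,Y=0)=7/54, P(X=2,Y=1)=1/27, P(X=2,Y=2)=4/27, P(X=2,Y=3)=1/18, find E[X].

First find marginal of X:
P(X=0) = 17/54
P(X=1) = 17/54
P(X=2) = 10/27
E[X] = 0 × 17/54 + 1 × 17/54 + 2 × 10/27 = 19/18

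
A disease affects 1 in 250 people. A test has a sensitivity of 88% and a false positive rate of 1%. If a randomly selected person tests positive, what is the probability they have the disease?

Let D = the rare event, + = positive/flagged.
P(D) = 1/250
P(+|D) = 88/100 = 22/25
P(+|D') = 1/100
P(+) = P(+|D)P(D) + P(+|D')P(D')
     = \frac{22}{25} × \frac{1}{250} + \frac{1}{100} × \frac{249}{250}
     = \frac{337}{25000}
P(D|+) = P(+|D)P(D)/P(+) = \frac{88}{337}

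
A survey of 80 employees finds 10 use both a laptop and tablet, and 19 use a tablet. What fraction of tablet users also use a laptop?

P(A ∩ B) = 10/80 = 1/8
P(B) = 19/80
P(A|B) = P(A ∩ B) / P(B) = (1/8) / (19/80) = 10/19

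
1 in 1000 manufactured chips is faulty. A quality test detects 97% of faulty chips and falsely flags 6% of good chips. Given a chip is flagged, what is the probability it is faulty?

Let D = the rare event, + = positive/flagged.
P(D) = 1/1000
P(+|D) = 97/100
P(+|D') = 6/100 = 3/50
P(+) = P(+|D)P(D) + P(+|D')P(D')
     = \frac{97}{100} × \frac{1}{1000} + \frac{3}{50} × \frac{999}{1000}
     = \frac{6091}{100000}
P(D|+) = P(+|D)P(D)/P(+) = \frac{97}{6091}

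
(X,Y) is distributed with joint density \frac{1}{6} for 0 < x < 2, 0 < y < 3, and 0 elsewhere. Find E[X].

f_X(x) = ∫_0^3 \frac{1}{6} dy = \frac{1}{2}
E[X] = ∫_0^2 x × (\frac{1}{2}) dx = 1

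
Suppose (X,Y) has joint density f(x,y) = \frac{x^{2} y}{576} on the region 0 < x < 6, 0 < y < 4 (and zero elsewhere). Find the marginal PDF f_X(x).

f_X(x) = ∫_0^4 f(x,y) dy
= ∫_0^4 \frac{x^{2} y}{576} dy
= \frac{x^{2}}{72} for 0 < x < 6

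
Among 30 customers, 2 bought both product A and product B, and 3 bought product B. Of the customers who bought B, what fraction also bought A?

P(A ∩ B) = 2/30 = 1/15
P(B) = 3/30 = 1/10
P(A|B) = P(A ∩ B) / P(B) = (1/15) / (1/10) = 2/3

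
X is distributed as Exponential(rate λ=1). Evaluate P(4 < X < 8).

P(4 < X < 8) = ∫_{4}^{8} f(x) dx
where f(x) = e^{- x}
= - \frac{1 - e^{4}}{e^{8}}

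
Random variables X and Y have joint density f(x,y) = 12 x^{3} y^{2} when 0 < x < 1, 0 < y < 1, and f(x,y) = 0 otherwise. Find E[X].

E[X] = ∫_0^1 ∫_0^1 x × f(x,y) dy dx
= ∫_0^1 ∫_0^1 x × (12 x^{3} y^{2}) dy dx
= \frac{4}{5}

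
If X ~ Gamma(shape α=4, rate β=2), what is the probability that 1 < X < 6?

P(1 < X < 6) = ∫_{1}^{6} f(x) dx
where f(x) = \frac{8 x^{3} e^{- 2 x}}{3}
= \frac{-1119 + 19 e^{10}}{3 e^{12}}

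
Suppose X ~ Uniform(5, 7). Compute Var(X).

For X ~ Uniform(5, 7):
Var(X) = \frac{1}{3}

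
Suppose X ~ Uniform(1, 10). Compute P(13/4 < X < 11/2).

P(13/4 < X < 11/2) = ∫_{13/4}^{11/2} f(x) dx
where f(x) = \frac{1}{9}
= \frac{1}{4}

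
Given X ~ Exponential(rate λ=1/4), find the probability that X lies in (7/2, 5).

P(7/2 < X < 5) = ∫_{7/2}^{5} f(x) dx
where f(x) = \frac{e^{- \frac{x}{4}}}{4}
= - \frac{1}{e^{\frac{5}{4}}} + e^{- \frac{7}{8}}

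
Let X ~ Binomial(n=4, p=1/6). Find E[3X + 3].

For X ~ Binomial(n=4, p=1/6):
E[X] = \frac{2}{3}
E[3X + 3] = 3 × E[X] + 3 = 5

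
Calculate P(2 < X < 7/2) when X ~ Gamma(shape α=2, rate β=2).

P(2 < X < 7/2) = ∫_{2}^{7/2} f(x) dx
where f(x) = 4 x e^{- 2 x}
= \frac{-8 + 5 e^{3}}{e^{7}}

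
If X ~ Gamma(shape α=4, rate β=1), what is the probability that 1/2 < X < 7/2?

P(1/2 < X < 7/2) = ∫_{1/2}^{7/2} f(x) dx
where f(x) = \frac{x^{3} e^{- x}}{6}
= \frac{-853 + 79 e^{3}}{48 e^{\frac{7}{2}}}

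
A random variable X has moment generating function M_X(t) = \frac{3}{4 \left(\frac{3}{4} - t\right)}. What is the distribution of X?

The MGF M(t) = \frac{3}{4 \left(\frac{3}{4} - t\right)} is the standard form for the Exponential distribution.
Comparing with the known MGF formula identifies: Exponential(rate λ=3/4)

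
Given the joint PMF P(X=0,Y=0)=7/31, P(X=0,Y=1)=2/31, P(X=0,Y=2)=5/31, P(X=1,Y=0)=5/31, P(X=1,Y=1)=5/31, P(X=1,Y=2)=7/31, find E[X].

First find marginal of X:
P(X=0) = 14/31
P(X=1) = 17/31
E[X] = 0 × 14/31 + 1 × 17/31 = 17/31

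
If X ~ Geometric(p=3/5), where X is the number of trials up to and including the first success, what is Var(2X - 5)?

For X ~ Geometric(p=3/5), where X is the number of trials up to and including the first success:
Var(X) = \frac{10}{9}
Var(2X - 5) = (2)² × Var(X) = 4 × \frac{10}{9} = \frac{40}{9}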